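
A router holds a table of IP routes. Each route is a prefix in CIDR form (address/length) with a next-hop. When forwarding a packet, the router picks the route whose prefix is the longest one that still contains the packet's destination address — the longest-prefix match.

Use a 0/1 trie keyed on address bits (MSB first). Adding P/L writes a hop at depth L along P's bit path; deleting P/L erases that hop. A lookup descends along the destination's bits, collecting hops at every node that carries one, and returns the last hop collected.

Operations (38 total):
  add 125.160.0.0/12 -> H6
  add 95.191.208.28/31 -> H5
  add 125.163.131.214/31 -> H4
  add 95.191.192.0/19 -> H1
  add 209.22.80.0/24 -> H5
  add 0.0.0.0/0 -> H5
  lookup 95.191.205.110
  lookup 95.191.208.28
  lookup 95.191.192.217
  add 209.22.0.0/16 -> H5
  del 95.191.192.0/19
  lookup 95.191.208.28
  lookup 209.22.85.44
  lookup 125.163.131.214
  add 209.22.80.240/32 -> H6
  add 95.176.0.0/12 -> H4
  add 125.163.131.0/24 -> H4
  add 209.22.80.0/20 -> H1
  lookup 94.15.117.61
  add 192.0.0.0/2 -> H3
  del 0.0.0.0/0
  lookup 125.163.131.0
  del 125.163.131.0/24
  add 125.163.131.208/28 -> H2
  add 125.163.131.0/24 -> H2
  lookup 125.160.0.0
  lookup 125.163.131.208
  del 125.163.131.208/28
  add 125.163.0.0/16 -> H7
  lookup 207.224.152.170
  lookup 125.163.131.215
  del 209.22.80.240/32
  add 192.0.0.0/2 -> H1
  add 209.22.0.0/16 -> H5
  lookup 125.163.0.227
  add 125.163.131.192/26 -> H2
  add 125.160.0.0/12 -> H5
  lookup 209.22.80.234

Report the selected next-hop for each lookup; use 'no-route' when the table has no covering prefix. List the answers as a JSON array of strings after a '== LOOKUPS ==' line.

Trace:
  add 125.160.0.0/12 -> H6 at depth 12
  add 95.191.208.28/31 -> H5 at depth 31
  add 125.163.131.214/31 -> H4 at depth 31
  add 95.191.192.0/19 -> H1 at depth 19
  add 209.22.80.0/24 -> H5 at depth 24
  add 0.0.0.0/0 -> H5 at depth 0
  lookup 95.191.205.110: bits 0101111110111111110 walk d0:H5→d1:-→d2:-→d3:-→d4:-→d5:-→d6:-→d7:-→d8:-→d9:-→d10:-→d11:-→d12:-→d13:-→d14:-→d15:-→d16:-→d17:-→d18:-→d19:H1 -> H1
  lookup 95.191.208.28: bits 0101111110111111110100000001110 walk d0:H5→d1:-→d2:-→d3:-→d4:-→d5:-→d6:-→d7:-→d8:-→d9:-→d10:-→d11:-→d12:-→d13:-→d14:-→d15:-→d16:-→d17:-→d18:-→d19:H1→d20:-→d21:-→d22:-→d23:-→d24:-→d25:-→d26:-→d27:-→d28:-→d29:-→d30:-→d31:H5 -> H5
  lookup 95.191.192.217: bits 0101111110111111110 walk d0:H5→d1:-→d2:-→d3:-→d4:-→d5:-→d6:-→d7:-→d8:-→d9:-→d10:-→d11:-→d12:-→d13:-→d14:-→d15:-→d16:-→d17:-→d18:-→d19:H1 -> H1
  add 209.22.0.0/16 -> H5 at depth 16
  - 95.191.192.0/19 clear@19
  lookup 95.191.208.28: bits 0101111110111111110100000001110 walk d0:H5→d1:-→d2:-→d3:-→d4:-→d5:-→d6:-→d7:-→d8:-→d9:-→d10:-→d11:-→d12:-→d13:-→d14:-→d15:-→d16:-→d17:-→d18:-→d19:-→d20:-→d21:-→d22:-→d23:-→d24:-→d25:-→d26:-→d27:-→d28:-→d29:-→d30:-→d31:H5 -> H5
  lookup 209.22.85.44: bits 110100010001011001010 walk d0:H5→d1:-→d2:-→d3:-→d4:-→d5:-→d6:-→d7:-→d8:-→d9:-→d10:-→d11:-→d12:-→d13:-→d14:-→d15:-→d16:H5→d17:-→d18:-→d19:-→d20:-→d21:- -> H5
  lookup 125.163.131.214: bits 0111110110100011100000111101011 walk d0:H5→d1:-→d2:-→d3:-→d4:-→d5:-→d6:-→d7:-→d8:-→d9:-→d10:-→d11:-→d12:H6→d13:-→d14:-→d15:-→d16:-→d17:-→d18:-→d19:-→d20:-→d21:-→d22:-→d23:-→d24:-→d25:-→d26:-→d27:-→d28:-→d29:-→d30:-→d31:H4 -> H4
  add 209.22.80.240/32 -> H6 at depth 32
  add 95.176.0.0/12 -> H4 at depth 12
  add 125.163.131.0/24 -> H4 at depth 24
  add 209.22.80.0/20 -> H1 at depth 20
  lookup 94.15.117.61: bits 0101111 walk d0:H5→d1:-→d2:-→d3:-→d4:-→d5:-→d6:-→d7:- -> H5
  add 192.0.0.0/2 -> H3 at depth 2
  - 0.0.0.0/0 clear@0
  lookup 125.163.131.0: bits 011111011010001110000011 walk d0:-→d1:-→d2:-→d3:-→d4:-→d5:-→d6:-→d7:-→d8:-→d9:-→d10:-→d11:-→d12:H6→d13:-→d14:-→d15:-→d16:-→d17:-→d18:-→d19:-→d20:-→d21:-→d22:-→d23:-→d24:H4 -> H4
  - 125.163.131.0/24 clear@24
  add 125.163.131.208/28 -> H2 at depth 28
  add 125.163.131.0/24 -> H2 at depth 24
  lookup 125.160.0.0: bits 01111101101000 walk d0:-→d1:-→d2:-→d3:-→d4:-→d5:-→d6:-→d7:-→d8:-→d9:-→d10:-→d11:-→d12:H6→d13:-→d14:- -> H6
  lookup 125.163.131.208: bits 01111101101000111000001111010 walk d0:-→d1:-→d2:-→d3:-→d4:-→d5:-→d6:-→d7:-→d8:-→d9:-→d10:-→d11:-→d12:H6→d13:-→d14:-→d15:-→d16:-→d17:-→d18:-→d19:-→d20:-→d21:-→d22:-→d23:-→d24:H2→d25:-→d26:-→d27:-→d28:H2→d29:- -> H2
  - 125.163.131.208/28 clear@28
  add 125.163.0.0/16 -> H7 at depth 16
  lookup 207.224.152.170: bits 110 walk d0:-→d1:-→d2:H3→d3:- -> H3
  lookup 125.163.131.215: bits 0111110110100011100000111101011 walk d0:-→d1:-→d2:-→d3:-→d4:-→d5:-→d6:-→d7:-→d8:-→d9:-→d10:-→d11:-→d12:H6→d13:-→d14:-→d15:-→d16:H7→d17:-→d18:-→d19:-→d20:-→d21:-→d22:-→d23:-→d24:H2→d25:-→d26:-→d27:-→d28:-→d29:-→d30:-→d31:H4 -> H4
  - 209.22.80.240/32 clear@32
  add 192.0.0.0/2 -> H1 at depth 2
  add 209.22.0.0/16 -> H5 at depth 16
  lookup 125.163.0.227: bits 0111110110100011 walk d0:-→d1:-→d2:-→d3:-→d4:-→d5:-→d6:-→d7:-→d8:-→d9:-→d10:-→d11:-→d12:H6→d13:-→d14:-→d15:-→d16:H7 -> H7
  add 125.163.131.192/26 -> H2 at depth 26
  add 125.160.0.0/12 -> H5 at depth 12
  lookup 209.22.80.234: bits 110100010001011001010000111 walk d0:-→d1:-→d2:H1→d3:-→d4:-→d5:-→d6:-→d7:-→d8:-→d9:-→d10:-→d11:-→d12:-→d13:-→d14:-→d15:-→d16:H5→d17:-→d18:-→d19:-→d20:H1→d21:-→d22:-→d23:-→d24:H5→d25:-→d26:-→d27:- -> H5

== LOOKUPS ==
["H1","H5","H1","H5","H5","H4","H5","H4","H6","H2","H3","H4","H7","H5"]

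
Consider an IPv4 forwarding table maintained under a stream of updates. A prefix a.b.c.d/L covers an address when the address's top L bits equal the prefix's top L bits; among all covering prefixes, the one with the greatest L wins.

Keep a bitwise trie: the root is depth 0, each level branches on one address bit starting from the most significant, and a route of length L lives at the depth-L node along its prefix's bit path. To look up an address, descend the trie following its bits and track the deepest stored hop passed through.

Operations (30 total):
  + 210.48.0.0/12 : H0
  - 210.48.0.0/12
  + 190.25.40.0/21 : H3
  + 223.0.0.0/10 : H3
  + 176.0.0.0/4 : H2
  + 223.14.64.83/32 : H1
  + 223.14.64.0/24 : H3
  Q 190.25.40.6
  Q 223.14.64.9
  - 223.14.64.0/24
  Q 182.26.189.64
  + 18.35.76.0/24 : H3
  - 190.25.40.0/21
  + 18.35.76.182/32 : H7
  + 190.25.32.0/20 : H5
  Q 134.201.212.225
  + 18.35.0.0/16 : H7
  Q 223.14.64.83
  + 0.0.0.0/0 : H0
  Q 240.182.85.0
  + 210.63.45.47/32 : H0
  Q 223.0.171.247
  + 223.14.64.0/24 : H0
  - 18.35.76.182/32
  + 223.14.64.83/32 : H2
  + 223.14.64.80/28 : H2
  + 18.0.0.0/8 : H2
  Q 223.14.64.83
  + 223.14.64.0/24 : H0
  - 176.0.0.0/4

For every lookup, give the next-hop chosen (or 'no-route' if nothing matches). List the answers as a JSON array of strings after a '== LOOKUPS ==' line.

Apply in order:
  add 210.48.0.0/12 -> H0 at depth 12
  del 210.48.0.0/12 (clear depth 12)
  add 190.25.40.0/21 -> H3 at depth 21
  add 223.0.0.0/10 -> H3 at depth 10
  add 176.0.0.0/4 -> H2 at depth 4
  add 223.14.64.83/32 -> H1 at depth 32
  add 223.14.64.0/24 -> H3 at depth 24
  Q 190.25.40.6: descend 101111100001100100101 ; hops seen [H2,H3] ; pick H3
  Q 223.14.64.9: descend 1101111100001110010000000 ; hops seen [H3,H3] ; pick H3
  del 223.14.64.0/24 (clear depth 24)
  Q 182.26.189.64: descend 1011 ; hops seen [H2] ; pick H2
  add 18.35.76.0/24 -> H3 at depth 24
  del 190.25.40.0/21 (clear depth 21)
  add 18.35.76.182/32 -> H7 at depth 32
  add 190.25.32.0/20 -> H5 at depth 20
  Q 134.201.212.225: descend 10 ; hops seen [∅] ; pick no-route
  add 18.35.0.0/16 -> H7 at depth 16
  Q 223.14.64.83: descend 11011111000011100100000001010011 ; hops seen [H3,H1] ; pick H1
  add 0.0.0.0/0 -> H0 at depth 0
  Q 240.182.85.0: descend 11 ; hops seen [H0] ; pick H0
  add 210.63.45.47/32 -> H0 at depth 32
  Q 223.0.171.247: descend 110111110000 ; hops seen [H0,H3] ; pick H3
  add 223.14.64.0/24 -> H0 at depth 24
  del 18.35.76.182/32 (clear depth 32)
  add 223.14.64.83/32 -> H2 at depth 32
  add 223.14.64.80/28 -> H2 at depth 28
  add 18.0.0.0/8 -> H2 at depth 8
  Q 223.14.64.83: descend 11011111000011100100000001010011 ; hops seen [H0,H3,H0,H2,H2] ; pick H2
  add 223.14.64.0/24 -> H0 at depth 24
  del 176.0.0.0/4 (clear depth 4)

== LOOKUPS ==
["H3","H3","H2","no-route","H1","H0","H3","H2"]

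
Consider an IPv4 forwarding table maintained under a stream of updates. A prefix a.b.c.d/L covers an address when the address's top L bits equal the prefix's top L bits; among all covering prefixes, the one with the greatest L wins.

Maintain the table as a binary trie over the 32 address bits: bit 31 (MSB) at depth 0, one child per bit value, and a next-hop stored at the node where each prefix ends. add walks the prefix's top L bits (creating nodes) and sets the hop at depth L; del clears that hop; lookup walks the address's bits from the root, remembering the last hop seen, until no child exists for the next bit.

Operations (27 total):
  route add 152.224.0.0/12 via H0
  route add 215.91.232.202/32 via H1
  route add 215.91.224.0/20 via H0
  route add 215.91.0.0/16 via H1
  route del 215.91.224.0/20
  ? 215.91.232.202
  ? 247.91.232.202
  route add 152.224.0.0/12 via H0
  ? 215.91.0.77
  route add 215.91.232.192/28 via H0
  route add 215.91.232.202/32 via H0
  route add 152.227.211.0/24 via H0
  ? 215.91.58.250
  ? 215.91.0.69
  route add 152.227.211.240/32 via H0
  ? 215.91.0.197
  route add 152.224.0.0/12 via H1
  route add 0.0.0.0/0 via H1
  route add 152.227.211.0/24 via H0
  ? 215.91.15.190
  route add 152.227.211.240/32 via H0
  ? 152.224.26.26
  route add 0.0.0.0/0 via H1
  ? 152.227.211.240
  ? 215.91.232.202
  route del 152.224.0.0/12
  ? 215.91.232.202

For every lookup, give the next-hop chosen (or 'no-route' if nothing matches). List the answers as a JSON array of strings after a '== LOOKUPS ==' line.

Apply in order:
  add 152.224.0.0/12 -> H0 at depth 12
  add 215.91.232.202/32 -> H1 at depth 32
  add 215.91.224.0/20 -> H0 at depth 20
  add 215.91.0.0/16 -> H1 at depth 16
  - 215.91.224.0/20 clear@20
  ? 215.91.232.202  path d0:-→d1:-→d2:-→d3:-→d4:-→d5:-→d6:-→d7:-→d8:-→d9:-→d10:-→d11:-→d12:-→d13:-→d14:-→d15:-→d16:H1→d17:-→d18:-→d19:-→d20:-→d21:-→d22:-→d23:-→d24:-→d25:-→d26:-→d27:-→d28:-→d29:-→d30:-→d31:-→d32:H1  best=H1
  ? 247.91.232.202  path d0:-→d1:-→d2:-  best=no-route
  add 152.224.0.0/12 -> H0 at depth 12
  ? 215.91.0.77  path d0:-→d1:-→d2:-→d3:-→d4:-→d5:-→d6:-→d7:-→d8:-→d9:-→d10:-→d11:-→d12:-→d13:-→d14:-→d15:-→d16:H1  best=H1
  add 215.91.232.192/28 -> H0 at depth 28
  add 215.91.232.202/32 -> H0 at depth 32
  add 152.227.211.0/24 -> H0 at depth 24
  ? 215.91.58.250  path d0:-→d1:-→d2:-→d3:-→d4:-→d5:-→d6:-→d7:-→d8:-→d9:-→d10:-→d11:-→d12:-→d13:-→d14:-→d15:-→d16:H1  best=H1
  ? 215.91.0.69  path d0:-→d1:-→d2:-→d3:-→d4:-→d5:-→d6:-→d7:-→d8:-→d9:-→d10:-→d11:-→d12:-→d13:-→d14:-→d15:-→d16:H1  best=H1
  add 152.227.211.240/32 -> H0 at depth 32
  ? 215.91.0.197  path d0:-→d1:-→d2:-→d3:-→d4:-→d5:-→d6:-→d7:-→d8:-→d9:-→d10:-→d11:-→d12:-→d13:-→d14:-→d15:-→d16:H1  best=H1
  add 152.224.0.0/12 -> H1 at depth 12
  add 0.0.0.0/0 -> H1 at depth 0
  add 152.227.211.0/24 -> H0 at depth 24
  ? 215.91.15.190  path d0:H1→d1:-→d2:-→d3:-→d4:-→d5:-→d6:-→d7:-→d8:-→d9:-→d10:-→d11:-→d12:-→d13:-→d14:-→d15:-→d16:H1  best=H1
  add 152.227.211.240/32 -> H0 at depth 32
  ? 152.224.26.26  path d0:H1→d1:-→d2:-→d3:-→d4:-→d5:-→d6:-→d7:-→d8:-→d9:-→d10:-→d11:-→d12:H1→d13:-→d14:-  best=H1
  add 0.0.0.0/0 -> H1 at depth 0
  ? 152.227.211.240  path d0:H1→d1:-→d2:-→d3:-→d4:-→d5:-→d6:-→d7:-→d8:-→d9:-→d10:-→d11:-→d12:H1→d13:-→d14:-→d15:-→d16:-→d17:-→d18:-→d19:-→d20:-→d21:-→d22:-→d23:-→d24:H0→d25:-→d26:-→d27:-→d28:-→d29:-→d30:-→d31:-→d32:H0  best=H0
  ? 215.91.232.202  path d0:H1→d1:-→d2:-→d3:-→d4:-→d5:-→d6:-→d7:-→d8:-→d9:-→d10:-→d11:-→d12:-→d13:-→d14:-→d15:-→d16:H1→d17:-→d18:-→d19:-→d20:-→d21:-→d22:-→d23:-→d24:-→d25:-→d26:-→d27:-→d28:H0→d29:-→d30:-→d31:-→d32:H0  best=H0
  - 152.224.0.0/12 clear@12
  ? 215.91.232.202  path d0:H1→d1:-→d2:-→d3:-→d4:-→d5:-→d6:-→d7:-→d8:-→d9:-→d10:-→d11:-→d12:-→d13:-→d14:-→d15:-→d16:H1→d17:-→d18:-→d19:-→d20:-→d21:-→d22:-→d23:-→d24:-→d25:-→d26:-→d27:-→d28:H0→d29:-→d30:-→d31:-→d32:H0  best=H0

== LOOKUPS ==
["H1","no-route","H1","H1","H1","H1","H1","H1","H0","H0","H0"]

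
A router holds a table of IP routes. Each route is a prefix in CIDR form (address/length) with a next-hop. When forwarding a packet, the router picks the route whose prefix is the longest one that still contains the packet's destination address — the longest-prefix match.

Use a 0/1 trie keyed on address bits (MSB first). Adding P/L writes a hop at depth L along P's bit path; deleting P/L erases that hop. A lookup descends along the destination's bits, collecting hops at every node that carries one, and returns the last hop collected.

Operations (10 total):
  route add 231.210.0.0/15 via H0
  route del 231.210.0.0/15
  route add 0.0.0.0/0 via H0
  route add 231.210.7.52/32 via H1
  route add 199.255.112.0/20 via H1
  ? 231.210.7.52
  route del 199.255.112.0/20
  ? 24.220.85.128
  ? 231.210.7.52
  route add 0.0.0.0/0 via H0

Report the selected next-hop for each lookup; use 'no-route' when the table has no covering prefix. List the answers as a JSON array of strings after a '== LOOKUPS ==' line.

Trace:
  add 231.210.0.0/15 -> H0 at depth 15
  del 231.210.0.0/15 (clear depth 15)
  add 0.0.0.0/0 -> H0 at depth 0
  add 231.210.7.52/32 -> H1 at depth 32
  add 199.255.112.0/20 -> H1 at depth 20
  lookup 231.210.7.52: bits 11100111110100100000011100110100 walk d0:H0→d1:-→d2:-→d3:-→d4:-→d5:-→d6:-→d7:-→d8:-→d9:-→d10:-→d11:-→d12:-→d13:-→d14:-→d15:-→d16:-→d17:-→d18:-→d19:-→d20:-→d21:-→d22:-→d23:-→d24:-→d25:-→d26:-→d27:-→d28:-→d29:-→d30:-→d31:-→d32:H1 -> H1
  del 199.255.112.0/20 (clear depth 20)
  lookup 24.220.85.128: bits ε walk d0:H0 -> H0
  lookup 231.210.7.52: bits 11100111110100100000011100110100 walk d0:H0→d1:-→d2:-→d3:-→d4:-→d5:-→d6:-→d7:-→d8:-→d9:-→d10:-→d11:-→d12:-→d13:-→d14:-→d15:-→d16:-→d17:-→d18:-→d19:-→d20:-→d21:-→d22:-→d23:-→d24:-→d25:-→d26:-→d27:-→d28:-→d29:-→d30:-→d31:-→d32:H1 -> H1
  add 0.0.0.0/0 -> H0 at depth 0

== LOOKUPS ==
["H1","H0","H1"]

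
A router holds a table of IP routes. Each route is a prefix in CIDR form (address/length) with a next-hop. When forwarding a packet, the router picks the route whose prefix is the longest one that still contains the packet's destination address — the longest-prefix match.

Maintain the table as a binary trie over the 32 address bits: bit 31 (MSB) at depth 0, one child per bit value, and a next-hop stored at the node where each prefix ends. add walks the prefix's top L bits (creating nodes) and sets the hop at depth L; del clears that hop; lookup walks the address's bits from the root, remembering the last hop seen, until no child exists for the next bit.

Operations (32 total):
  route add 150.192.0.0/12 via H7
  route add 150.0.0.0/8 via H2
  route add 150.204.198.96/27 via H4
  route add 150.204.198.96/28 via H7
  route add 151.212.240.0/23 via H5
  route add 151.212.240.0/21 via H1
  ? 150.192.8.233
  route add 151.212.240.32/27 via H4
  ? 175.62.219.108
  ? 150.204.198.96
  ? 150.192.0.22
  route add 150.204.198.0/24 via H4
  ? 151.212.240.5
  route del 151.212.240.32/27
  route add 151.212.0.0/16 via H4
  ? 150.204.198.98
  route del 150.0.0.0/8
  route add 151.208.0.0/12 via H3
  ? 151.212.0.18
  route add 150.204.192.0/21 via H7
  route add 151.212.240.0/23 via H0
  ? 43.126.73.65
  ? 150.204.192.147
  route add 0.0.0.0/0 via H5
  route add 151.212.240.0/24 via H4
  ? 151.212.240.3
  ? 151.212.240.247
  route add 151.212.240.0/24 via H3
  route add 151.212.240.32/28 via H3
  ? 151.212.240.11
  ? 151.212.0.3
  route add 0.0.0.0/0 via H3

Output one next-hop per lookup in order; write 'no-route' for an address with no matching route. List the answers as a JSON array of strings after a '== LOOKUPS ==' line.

Process each operation:
  + 150.192.0.0/12 (H7) depth=12
  + 150.0.0.0/8 (H2) depth=8
  + 150.204.198.96/27 (H4) depth=27
  + 150.204.198.96/28 (H7) depth=28
  + 151.212.240.0/23 (H5) depth=23
  + 151.212.240.0/21 (H1) depth=21
  lookup 150.192.8.233: bits 100101101100 walk d0:-→d1:-→d2:-→d3:-→d4:-→d5:-→d6:-→d7:-→d8:H2→d9:-→d10:-→d11:-→d12:H7 -> H7
  + 151.212.240.32/27 (H4) depth=27
  lookup 175.62.219.108: bits 10 walk d0:-→d1:-→d2:- -> no-route
  lookup 150.204.198.96: bits 1001011011001100110001100110 walk d0:-→d1:-→d2:-→d3:-→d4:-→d5:-→d6:-→d7:-→d8:H2→d9:-→d10:-→d11:-→d12:H7→d13:-→d14:-→d15:-→d16:-→d17:-→d18:-→d19:-→d20:-→d21:-→d22:-→d23:-→d24:-→d25:-→d26:-→d27:H4→d28:H7 -> H7
  lookup 150.192.0.22: bits 100101101100 walk d0:-→d1:-→d2:-→d3:-→d4:-→d5:-→d6:-→d7:-→d8:H2→d9:-→d10:-→d11:-→d12:H7 -> H7
  + 150.204.198.0/24 (H4) depth=24
  lookup 151.212.240.5: bits 10010111110101001111000000 walk d0:-→d1:-→d2:-→d3:-→d4:-→d5:-→d6:-→d7:-→d8:-→d9:-→d10:-→d11:-→d12:-→d13:-→d14:-→d15:-→d16:-→d17:-→d18:-→d19:-→d20:-→d21:H1→d22:-→d23:H5→d24:-→d25:-→d26:- -> H5
  - 151.212.240.32/27 clear@27
  + 151.212.0.0/16 (H4) depth=16
  lookup 150.204.198.98: bits 1001011011001100110001100110 walk d0:-→d1:-→d2:-→d3:-→d4:-→d5:-→d6:-→d7:-→d8:H2→d9:-→d10:-→d11:-→d12:H7→d13:-→d14:-→d15:-→d16:-→d17:-→d18:-→d19:-→d20:-→d21:-→d22:-→d23:-→d24:H4→d25:-→d26:-→d27:H4→d28:H7 -> H7
  - 150.0.0.0/8 clear@8
  + 151.208.0.0/12 (H3) depth=12
  lookup 151.212.0.18: bits 1001011111010100 walk d0:-→d1:-→d2:-→d3:-→d4:-→d5:-→d6:-→d7:-→d8:-→d9:-→d10:-→d11:-→d12:H3→d13:-→d14:-→d15:-→d16:H4 -> H4
  + 150.204.192.0/21 (H7) depth=21
  + 151.212.240.0/23 (H0) depth=23
  lookup 43.126.73.65: bits ε walk d0:- -> no-route
  lookup 150.204.192.147: bits 100101101100110011000 walk d0:-→d1:-→d2:-→d3:-→d4:-→d5:-→d6:-→d7:-→d8:-→d9:-→d10:-→d11:-→d12:H7→d13:-→d14:-→d15:-→d16:-→d17:-→d18:-→d19:-→d20:-→d21:H7 -> H7
  + 0.0.0.0/0 (H5) depth=0
  + 151.212.240.0/24 (H4) depth=24
  lookup 151.212.240.3: bits 10010111110101001111000000 walk d0:H5→d1:-→d2:-→d3:-→d4:-→d5:-→d6:-→d7:-→d8:-→d9:-→d10:-→d11:-→d12:H3→d13:-→d14:-→d15:-→d16:H4→d17:-→d18:-→d19:-→d20:-→d21:H1→d22:-→d23:H0→d24:H4→d25:-→d26:- -> H4
  lookup 151.212.240.247: bits 100101111101010011110000 walk d0:H5→d1:-→d2:-→d3:-→d4:-→d5:-→d6:-→d7:-→d8:-→d9:-→d10:-→d11:-→d12:H3→d13:-→d14:-→d15:-→d16:H4→d17:-→d18:-→d19:-→d20:-→d21:H1→d22:-→d23:H0→d24:H4 -> H4
  + 151.212.240.0/24 (H3) depth=24
  + 151.212.240.32/28 (H3) depth=28
  lookup 151.212.240.11: bits 10010111110101001111000000 walk d0:H5→d1:-→d2:-→d3:-→d4:-→d5:-→d6:-→d7:-→d8:-→d9:-→d10:-→d11:-→d12:H3→d13:-→d14:-→d15:-→d16:H4→d17:-→d18:-→d19:-→d20:-→d21:H1→d22:-→d23:H0→d24:H3→d25:-→d26:- -> H3
  lookup 151.212.0.3: bits 1001011111010100 walk d0:H5→d1:-→d2:-→d3:-→d4:-→d5:-→d6:-→d7:-→d8:-→d9:-→d10:-→d11:-→d12:H3→d13:-→d14:-→d15:-→d16:H4 -> H4
  + 0.0.0.0/0 (H3) depth=0

== LOOKUPS ==
["H7","no-route","H7","H7","H5","H7","H4","no-route","H7","H4","H4","H3","H4"]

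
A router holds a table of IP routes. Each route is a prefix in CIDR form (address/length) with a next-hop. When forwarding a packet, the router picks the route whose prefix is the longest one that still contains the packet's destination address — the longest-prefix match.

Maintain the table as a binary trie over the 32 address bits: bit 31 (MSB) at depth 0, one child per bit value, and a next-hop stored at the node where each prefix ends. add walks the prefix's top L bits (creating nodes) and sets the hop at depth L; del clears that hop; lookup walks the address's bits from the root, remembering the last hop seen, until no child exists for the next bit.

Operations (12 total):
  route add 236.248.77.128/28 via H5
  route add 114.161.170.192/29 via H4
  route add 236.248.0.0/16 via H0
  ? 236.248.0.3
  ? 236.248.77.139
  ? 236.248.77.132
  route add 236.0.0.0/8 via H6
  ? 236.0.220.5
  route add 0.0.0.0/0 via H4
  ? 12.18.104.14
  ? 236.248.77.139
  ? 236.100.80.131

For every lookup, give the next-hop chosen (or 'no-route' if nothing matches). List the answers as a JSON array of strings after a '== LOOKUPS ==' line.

Trace:
  + 236.248.77.128/28 (H5) depth=28
  + 114.161.170.192/29 (H4) depth=29
  + 236.248.0.0/16 (H0) depth=16
  lookup 236.248.0.3: bits 11101100111110000 walk d0:-→d1:-→d2:-→d3:-→d4:-→d5:-→d6:-→d7:-→d8:-→d9:-→d10:-→d11:-→d12:-→d13:-→d14:-→d15:-→d16:H0→d17:- -> H0
  lookup 236.248.77.139: bits 1110110011111000010011011000 walk d0:-→d1:-→d2:-→d3:-→d4:-→d5:-→d6:-→d7:-→d8:-→d9:-→d10:-→d11:-→d12:-→d13:-→d14:-→d15:-→d16:H0→d17:-→d18:-→d19:-→d20:-→d21:-→d22:-→d23:-→d24:-→d25:-→d26:-→d27:-→d28:H5 -> H5
  lookup 236.248.77.132: bits 1110110011111000010011011000 walk d0:-→d1:-→d2:-→d3:-→d4:-→d5:-→d6:-→d7:-→d8:-→d9:-→d10:-→d11:-→d12:-→d13:-→d14:-→d15:-→d16:H0→d17:-→d18:-→d19:-→d20:-→d21:-→d22:-→d23:-→d24:-→d25:-→d26:-→d27:-→d28:H5 -> H5
  + 236.0.0.0/8 (H6) depth=8
  lookup 236.0.220.5: bits 11101100 walk d0:-→d1:-→d2:-→d3:-→d4:-→d5:-→d6:-→d7:-→d8:H6 -> H6
  + 0.0.0.0/0 (H4) depth=0
  lookup 12.18.104.14: bits 0 walk d0:H4→d1:- -> H4
  lookup 236.248.77.139: bits 1110110011111000010011011000 walk d0:H4→d1:-→d2:-→d3:-→d4:-→d5:-→d6:-→d7:-→d8:H6→d9:-→d10:-→d11:-→d12:-→d13:-→d14:-→d15:-→d16:H0→d17:-→d18:-→d19:-→d20:-→d21:-→d22:-→d23:-→d24:-→d25:-→d26:-→d27:-→d28:H5 -> H5
  lookup 236.100.80.131: bits 11101100 walk d0:H4→d1:-→d2:-→d3:-→d4:-→d5:-→d6:-→d7:-→d8:H6 -> H6

== LOOKUPS ==
["H0","H5","H5","H6","H4","H5","H6"]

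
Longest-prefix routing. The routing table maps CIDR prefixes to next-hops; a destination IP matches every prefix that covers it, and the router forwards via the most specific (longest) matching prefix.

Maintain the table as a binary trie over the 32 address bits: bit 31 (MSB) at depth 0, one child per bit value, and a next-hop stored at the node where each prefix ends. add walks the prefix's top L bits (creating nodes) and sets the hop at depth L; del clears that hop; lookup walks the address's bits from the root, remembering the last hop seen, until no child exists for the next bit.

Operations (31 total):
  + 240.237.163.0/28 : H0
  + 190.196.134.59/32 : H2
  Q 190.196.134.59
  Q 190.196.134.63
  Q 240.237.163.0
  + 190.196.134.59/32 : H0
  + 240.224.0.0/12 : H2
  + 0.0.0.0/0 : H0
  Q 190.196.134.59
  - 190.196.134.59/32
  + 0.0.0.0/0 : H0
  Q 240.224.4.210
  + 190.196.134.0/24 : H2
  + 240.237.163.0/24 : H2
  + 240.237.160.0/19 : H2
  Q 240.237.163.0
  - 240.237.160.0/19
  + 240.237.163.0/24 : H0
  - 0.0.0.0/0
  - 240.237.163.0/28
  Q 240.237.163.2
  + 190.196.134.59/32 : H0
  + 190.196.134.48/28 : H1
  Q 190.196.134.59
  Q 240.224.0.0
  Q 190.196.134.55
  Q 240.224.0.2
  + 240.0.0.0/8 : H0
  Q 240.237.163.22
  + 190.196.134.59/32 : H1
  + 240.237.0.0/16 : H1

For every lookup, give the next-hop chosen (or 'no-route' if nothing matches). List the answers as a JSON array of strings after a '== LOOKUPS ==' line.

Process each operation:
  + 240.237.163.0/28 (H0) depth=28
  + 190.196.134.59/32 (H2) depth=32
  lookup 190.196.134.59: bits 10111110110001001000011000111011 walk d0:-→d1:-→d2:-→d3:-→d4:-→d5:-→d6:-→d7:-→d8:-→d9:-→d10:-→d11:-→d12:-→d13:-→d14:-→d15:-→d16:-→d17:-→d18:-→d19:-→d20:-→d21:-→d22:-→d23:-→d24:-→d25:-→d26:-→d27:-→d28:-→d29:-→d30:-→d31:-→d32:H2 -> H2
  lookup 190.196.134.63: bits 10111110110001001000011000111 walk d0:-→d1:-→d2:-→d3:-→d4:-→d5:-→d6:-→d7:-→d8:-→d9:-→d10:-→d11:-→d12:-→d13:-→d14:-→d15:-→d16:-→d17:-→d18:-→d19:-→d20:-→d21:-→d22:-→d23:-→d24:-→d25:-→d26:-→d27:-→d28:-→d29:- -> no-route
  lookup 240.237.163.0: bits 1111000011101101101000110000 walk d0:-→d1:-→d2:-→d3:-→d4:-→d5:-→d6:-→d7:-→d8:-→d9:-→d10:-→d11:-→d12:-→d13:-→d14:-→d15:-→d16:-→d17:-→d18:-→d19:-→d20:-→d21:-→d22:-→d23:-→d24:-→d25:-→d26:-→d27:-→d28:H0 -> H0
  + 190.196.134.59/32 (H0) depth=32
  + 240.224.0.0/12 (H2) depth=12
  + 0.0.0.0/0 (H0) depth=0
  lookup 190.196.134.59: bits 10111110110001001000011000111011 walk d0:H0→d1:-→d2:-→d3:-→d4:-→d5:-→d6:-→d7:-→d8:-→d9:-→d10:-→d11:-→d12:-→d13:-→d14:-→d15:-→d16:-→d17:-→d18:-→d19:-→d20:-→d21:-→d22:-→d23:-→d24:-→d25:-→d26:-→d27:-→d28:-→d29:-→d30:-→d31:-→d32:H0 -> H0
  del 190.196.134.59/32 (clear depth 32)
  + 0.0.0.0/0 (H0) depth=0
  lookup 240.224.4.210: bits 111100001110 walk d0:H0→d1:-→d2:-→d3:-→d4:-→d5:-→d6:-→d7:-→d8:-→d9:-→d10:-→d11:-→d12:H2 -> H2
  + 190.196.134.0/24 (H2) depth=24
  + 240.237.163.0/24 (H2) depth=24
  + 240.237.160.0/19 (H2) depth=19
  lookup 240.237.163.0: bits 1111000011101101101000110000 walk d0:H0→d1:-→d2:-→d3:-→d4:-→d5:-→d6:-→d7:-→d8:-→d9:-→d10:-→d11:-→d12:H2→d13:-→d14:-→d15:-→d16:-→d17:-→d18:-→d19:H2→d20:-→d21:-→d22:-→d23:-→d24:H2→d25:-→d26:-→d27:-→d28:H0 -> H0
  del 240.237.160.0/19 (clear depth 19)
  + 240.237.163.0/24 (H0) depth=24
  del 0.0.0.0/0 (clear depth 0)
  del 240.237.163.0/28 (clear depth 28)
  lookup 240.237.163.2: bits 1111000011101101101000110000 walk d0:-→d1:-→d2:-→d3:-→d4:-→d5:-→d6:-→d7:-→d8:-→d9:-→d10:-→d11:-→d12:H2→d13:-→d14:-→d15:-→d16:-→d17:-→d18:-→d19:-→d20:-→d21:-→d22:-→d23:-→d24:H0→d25:-→d26:-→d27:-→d28:- -> H0
  + 190.196.134.59/32 (H0) depth=32
  + 190.196.134.48/28 (H1) depth=28
  lookup 190.196.134.59: bits 10111110110001001000011000111011 walk d0:-→d1:-→d2:-→d3:-→d4:-→d5:-→d6:-→d7:-→d8:-→d9:-→d10:-→d11:-→d12:-→d13:-→d14:-→d15:-→d16:-→d17:-→d18:-→d19:-→d20:-→d21:-→d22:-→d23:-→d24:H2→d25:-→d26:-→d27:-→d28:H1→d29:-→d30:-→d31:-→d32:H0 -> H0
  lookup 240.224.0.0: bits 111100001110 walk d0:-→d1:-→d2:-→d3:-→d4:-→d5:-→d6:-→d7:-→d8:-→d9:-→d10:-→d11:-→d12:H2 -> H2
  lookup 190.196.134.55: bits 1011111011000100100001100011 walk d0:-→d1:-→d2:-→d3:-→d4:-→d5:-→d6:-→d7:-→d8:-→d9:-→d10:-→d11:-→d12:-→d13:-→d14:-→d15:-→d16:-→d17:-→d18:-→d19:-→d20:-→d21:-→d22:-→d23:-→d24:H2→d25:-→d26:-→d27:-→d28:H1 -> H1
  lookup 240.224.0.2: bits 111100001110 walk d0:-→d1:-→d2:-→d3:-→d4:-→d5:-→d6:-→d7:-→d8:-→d9:-→d10:-→d11:-→d12:H2 -> H2
  + 240.0.0.0/8 (H0) depth=8
  lookup 240.237.163.22: bits 111100001110110110100011000 walk d0:-→d1:-→d2:-→d3:-→d4:-→d5:-→d6:-→d7:-→d8:H0→d9:-→d10:-→d11:-→d12:H2→d13:-→d14:-→d15:-→d16:-→d17:-→d18:-→d19:-→d20:-→d21:-→d22:-→d23:-→d24:H0→d25:-→d26:-→d27:- -> H0
  + 190.196.134.59/32 (H1) depth=32
  + 240.237.0.0/16 (H1) depth=16

== LOOKUPS ==
["H2","no-route","H0","H0","H2","H0","H0","H0","H2","H1","H2","H0"]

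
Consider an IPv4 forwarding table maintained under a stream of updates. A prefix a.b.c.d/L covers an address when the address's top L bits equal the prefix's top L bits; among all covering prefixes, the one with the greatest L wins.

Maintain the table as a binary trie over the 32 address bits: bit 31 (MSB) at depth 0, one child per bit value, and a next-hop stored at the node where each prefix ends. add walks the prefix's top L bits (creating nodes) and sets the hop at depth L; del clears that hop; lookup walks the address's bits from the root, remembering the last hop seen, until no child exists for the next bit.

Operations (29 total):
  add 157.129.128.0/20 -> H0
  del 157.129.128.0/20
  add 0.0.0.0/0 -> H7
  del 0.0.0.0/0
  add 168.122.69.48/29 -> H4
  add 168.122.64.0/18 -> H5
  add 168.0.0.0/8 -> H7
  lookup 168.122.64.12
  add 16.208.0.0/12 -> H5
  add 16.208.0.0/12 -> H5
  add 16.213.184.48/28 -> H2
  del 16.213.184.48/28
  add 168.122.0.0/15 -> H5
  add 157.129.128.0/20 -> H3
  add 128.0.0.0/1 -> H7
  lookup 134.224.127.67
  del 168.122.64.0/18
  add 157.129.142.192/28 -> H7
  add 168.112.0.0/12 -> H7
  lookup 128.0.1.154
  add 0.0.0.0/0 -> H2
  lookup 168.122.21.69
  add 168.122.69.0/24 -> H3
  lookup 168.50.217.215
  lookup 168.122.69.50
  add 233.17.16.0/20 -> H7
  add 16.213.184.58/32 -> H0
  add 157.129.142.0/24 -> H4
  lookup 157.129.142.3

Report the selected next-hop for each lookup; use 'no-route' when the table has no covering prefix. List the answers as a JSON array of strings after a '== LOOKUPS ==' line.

Process each operation:
  add 157.129.128.0/20 -> H0 at depth 20
  - 157.129.128.0/20 clear@20
  add 0.0.0.0/0 -> H7 at depth 0
  - 0.0.0.0/0 clear@0
  add 168.122.69.48/29 -> H4 at depth 29
  add 168.122.64.0/18 -> H5 at depth 18
  add 168.0.0.0/8 -> H7 at depth 8
  ? 168.122.64.12  path d0:-→d1:-→d2:-→d3:-→d4:-→d5:-→d6:-→d7:-→d8:H7→d9:-→d10:-→d11:-→d12:-→d13:-→d14:-→d15:-→d16:-→d17:-→d18:H5→d19:-→d20:-→d21:-  best=H5
  add 16.208.0.0/12 -> H5 at depth 12
  add 16.208.0.0/12 -> H5 at depth 12
  add 16.213.184.48/28 -> H2 at depth 28
  - 16.213.184.48/28 clear@28
  add 168.122.0.0/15 -> H5 at depth 15
  add 157.129.128.0/20 -> H3 at depth 20
  add 128.0.0.0/1 -> H7 at depth 1
  ? 134.224.127.67  path d0:-→d1:H7→d2:-→d3:-  best=H7
  - 168.122.64.0/18 clear@18
  add 157.129.142.192/28 -> H7 at depth 28
  add 168.112.0.0/12 -> H7 at depth 12
  ? 128.0.1.154  path d0:-→d1:H7→d2:-→d3:-  best=H7
  add 0.0.0.0/0 -> H2 at depth 0
  ? 168.122.21.69  path d0:H2→d1:H7→d2:-→d3:-→d4:-→d5:-→d6:-→d7:-→d8:H7→d9:-→d10:-→d11:-→d12:H7→d13:-→d14:-→d15:H5→d16:-→d17:-  best=H5
  add 168.122.69.0/24 -> H3 at depth 24
  ? 168.50.217.215  path d0:H2→d1:H7→d2:-→d3:-→d4:-→d5:-→d6:-→d7:-→d8:H7→d9:-  best=H7
  ? 168.122.69.50  path d0:H2→d1:H7→d2:-→d3:-→d4:-→d5:-→d6:-→d7:-→d8:H7→d9:-→d10:-→d11:-→d12:H7→d13:-→d14:-→d15:H5→d16:-→d17:-→d18:-→d19:-→d20:-→d21:-→d22:-→d23:-→d24:H3→d25:-→d26:-→d27:-→d28:-→d29:H4  best=H4
  add 233.17.16.0/20 -> H7 at depth 20
  add 16.213.184.58/32 -> H0 at depth 32
  add 157.129.142.0/24 -> H4 at depth 24
  ? 157.129.142.3  path d0:H2→d1:H7→d2:-→d3:-→d4:-→d5:-→d6:-→d7:-→d8:-→d9:-→d10:-→d11:-→d12:-→d13:-→d14:-→d15:-→d16:-→d17:-→d18:-→d19:-→d20:H3→d21:-→d22:-→d23:-→d24:H4  best=H4

== LOOKUPS ==
["H5","H7","H7","H5","H7","H4","H4"]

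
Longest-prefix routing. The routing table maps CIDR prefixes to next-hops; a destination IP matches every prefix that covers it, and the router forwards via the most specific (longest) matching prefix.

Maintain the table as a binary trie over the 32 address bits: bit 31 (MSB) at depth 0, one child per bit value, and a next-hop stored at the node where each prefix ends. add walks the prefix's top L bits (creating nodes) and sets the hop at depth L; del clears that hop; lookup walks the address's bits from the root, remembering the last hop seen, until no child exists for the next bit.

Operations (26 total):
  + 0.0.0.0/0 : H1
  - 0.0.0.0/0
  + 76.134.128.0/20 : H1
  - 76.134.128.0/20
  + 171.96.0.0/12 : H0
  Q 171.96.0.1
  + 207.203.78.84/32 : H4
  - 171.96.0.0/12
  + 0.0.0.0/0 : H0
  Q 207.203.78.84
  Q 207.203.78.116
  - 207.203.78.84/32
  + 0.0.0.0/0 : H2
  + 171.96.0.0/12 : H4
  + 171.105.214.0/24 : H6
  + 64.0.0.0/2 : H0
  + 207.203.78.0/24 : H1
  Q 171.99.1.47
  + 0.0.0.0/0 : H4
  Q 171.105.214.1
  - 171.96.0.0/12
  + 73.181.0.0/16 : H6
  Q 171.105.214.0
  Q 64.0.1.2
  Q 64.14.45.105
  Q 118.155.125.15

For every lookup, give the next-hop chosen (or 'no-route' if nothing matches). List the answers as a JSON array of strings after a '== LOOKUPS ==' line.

Process each operation:
  add 0.0.0.0/0 -> H1 at depth 0
  - 0.0.0.0/0 clear@0
  add 76.134.128.0/20 -> H1 at depth 20
  - 76.134.128.0/20 clear@20
  add 171.96.0.0/12 -> H0 at depth 12
  lookup 171.96.0.1: bits 101010110110 walk d0:-→d1:-→d2:-→d3:-→d4:-→d5:-→d6:-→d7:-→d8:-→d9:-→d10:-→d11:-→d12:H0 -> H0
  add 207.203.78.84/32 -> H4 at depth 32
  - 171.96.0.0/12 clear@12
  add 0.0.0.0/0 -> H0 at depth 0
  lookup 207.203.78.84: bits 11001111110010110100111001010100 walk d0:H0→d1:-→d2:-→d3:-→d4:-→d5:-→d6:-→d7:-→d8:-→d9:-→d10:-→d11:-→d12:-→d13:-→d14:-→d15:-→d16:-→d17:-→d18:-→d19:-→d20:-→d21:-→d22:-→d23:-→d24:-→d25:-→d26:-→d27:-→d28:-→d29:-→d30:-→d31:-→d32:H4 -> H4
  lookup 207.203.78.116: bits 11001111110010110100111001 walk d0:H0→d1:-→d2:-→d3:-→d4:-→d5:-→d6:-→d7:-→d8:-→d9:-→d10:-→d11:-→d12:-→d13:-→d14:-→d15:-→d16:-→d17:-→d18:-→d19:-→d20:-→d21:-→d22:-→d23:-→d24:-→d25:-→d26:- -> H0
  - 207.203.78.84/32 clear@32
  add 0.0.0.0/0 -> H2 at depth 0
  add 171.96.0.0/12 -> H4 at depth 12
  add 171.105.214.0/24 -> H6 at depth 24
  add 64.0.0.0/2 -> H0 at depth 2
  add 207.203.78.0/24 -> H1 at depth 24
  lookup 171.99.1.47: bits 101010110110 walk d0:H2→d1:-→d2:-→d3:-→d4:-→d5:-→d6:-→d7:-→d8:-→d9:-→d10:-→d11:-→d12:H4 -> H4
  add 0.0.0.0/0 -> H4 at depth 0
  lookup 171.105.214.1: bits 101010110110100111010110 walk d0:H4→d1:-→d2:-→d3:-→d4:-→d5:-→d6:-→d7:-→d8:-→d9:-→d10:-→d11:-→d12:H4→d13:-→d14:-→d15:-→d16:-→d17:-→d18:-→d19:-→d20:-→d21:-→d22:-→d23:-→d24:H6 -> H6
  - 171.96.0.0/12 clear@12
  add 73.181.0.0/16 -> H6 at depth 16
  lookup 171.105.214.0: bits 101010110110100111010110 walk d0:H4→d1:-→d2:-→d3:-→d4:-→d5:-→d6:-→d7:-→d8:-→d9:-→d10:-→d11:-→d12:-→d13:-→d14:-→d15:-→d16:-→d17:-→d18:-→d19:-→d20:-→d21:-→d22:-→d23:-→d24:H6 -> H6
  lookup 64.0.1.2: bits 0100 walk d0:H4→d1:-→d2:H0→d3:-→d4:- -> H0
  lookup 64.14.45.105: bits 0100 walk d0:H4→d1:-→d2:H0→d3:-→d4:- -> H0
  lookup 118.155.125.15: bits 01 walk d0:H4→d1:-→d2:H0 -> H0

== LOOKUPS ==
["H0","H4","H0","H4","H6","H6","H0","H0","H0"]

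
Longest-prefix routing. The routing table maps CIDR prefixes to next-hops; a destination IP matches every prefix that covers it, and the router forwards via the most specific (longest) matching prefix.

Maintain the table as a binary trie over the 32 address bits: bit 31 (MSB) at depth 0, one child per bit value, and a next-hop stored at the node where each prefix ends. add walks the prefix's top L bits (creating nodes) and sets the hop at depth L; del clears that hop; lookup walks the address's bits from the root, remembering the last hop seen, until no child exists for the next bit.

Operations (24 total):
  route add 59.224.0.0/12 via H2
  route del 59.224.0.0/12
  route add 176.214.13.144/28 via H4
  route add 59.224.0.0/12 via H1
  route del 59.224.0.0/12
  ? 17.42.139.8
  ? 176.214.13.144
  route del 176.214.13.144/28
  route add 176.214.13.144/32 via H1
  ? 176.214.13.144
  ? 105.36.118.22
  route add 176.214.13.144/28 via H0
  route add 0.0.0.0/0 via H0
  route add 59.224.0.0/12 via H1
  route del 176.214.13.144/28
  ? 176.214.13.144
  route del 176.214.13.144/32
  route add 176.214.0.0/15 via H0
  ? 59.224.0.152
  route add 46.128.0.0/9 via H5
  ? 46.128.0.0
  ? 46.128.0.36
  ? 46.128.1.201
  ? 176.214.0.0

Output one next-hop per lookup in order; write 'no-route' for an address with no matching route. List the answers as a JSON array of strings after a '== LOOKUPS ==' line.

Trace:
  + 59.224.0.0/12 (H2) depth=12
  del 59.224.0.0/12 (clear depth 12)
  + 176.214.13.144/28 (H4) depth=28
  + 59.224.0.0/12 (H1) depth=12
  del 59.224.0.0/12 (clear depth 12)
  Q 17.42.139.8: descend 00 ; hops seen [∅] ; pick no-route
  Q 176.214.13.144: descend 1011000011010110000011011001 ; hops seen [H4] ; pick H4
  del 176.214.13.144/28 (clear depth 28)
  + 176.214.13.144/32 (H1) depth=32
  Q 176.214.13.144: descend 10110000110101100000110110010000 ; hops seen [H1] ; pick H1
  Q 105.36.118.22: descend 0 ; hops seen [∅] ; pick no-route
  + 176.214.13.144/28 (H0) depth=28
  + 0.0.0.0/0 (H0) depth=0
  + 59.224.0.0/12 (H1) depth=12
  del 176.214.13.144/28 (clear depth 28)
  Q 176.214.13.144: descend 10110000110101100000110110010000 ; hops seen [H0,H1] ; pick H1
  del 176.214.13.144/32 (clear depth 32)
  + 176.214.0.0/15 (H0) depth=15
  Q 59.224.0.152: descend 001110111110 ; hops seen [H0,H1] ; pick H1
  + 46.128.0.0/9 (H5) depth=9
  Q 46.128.0.0: descend 001011101 ; hops seen [H0,H5] ; pick H5
  Q 46.128.0.36: descend 001011101 ; hops seen [H0,H5] ; pick H5
  Q 46.128.1.201: descend 001011101 ; hops seen [H0,H5] ; pick H5
  Q 176.214.0.0: descend 10110000110101100000 ; hops seen [H0,H0] ; pick H0

== LOOKUPS ==
["no-route","H4","H1","no-route","H1","H1","H5","H5","H5","H0"]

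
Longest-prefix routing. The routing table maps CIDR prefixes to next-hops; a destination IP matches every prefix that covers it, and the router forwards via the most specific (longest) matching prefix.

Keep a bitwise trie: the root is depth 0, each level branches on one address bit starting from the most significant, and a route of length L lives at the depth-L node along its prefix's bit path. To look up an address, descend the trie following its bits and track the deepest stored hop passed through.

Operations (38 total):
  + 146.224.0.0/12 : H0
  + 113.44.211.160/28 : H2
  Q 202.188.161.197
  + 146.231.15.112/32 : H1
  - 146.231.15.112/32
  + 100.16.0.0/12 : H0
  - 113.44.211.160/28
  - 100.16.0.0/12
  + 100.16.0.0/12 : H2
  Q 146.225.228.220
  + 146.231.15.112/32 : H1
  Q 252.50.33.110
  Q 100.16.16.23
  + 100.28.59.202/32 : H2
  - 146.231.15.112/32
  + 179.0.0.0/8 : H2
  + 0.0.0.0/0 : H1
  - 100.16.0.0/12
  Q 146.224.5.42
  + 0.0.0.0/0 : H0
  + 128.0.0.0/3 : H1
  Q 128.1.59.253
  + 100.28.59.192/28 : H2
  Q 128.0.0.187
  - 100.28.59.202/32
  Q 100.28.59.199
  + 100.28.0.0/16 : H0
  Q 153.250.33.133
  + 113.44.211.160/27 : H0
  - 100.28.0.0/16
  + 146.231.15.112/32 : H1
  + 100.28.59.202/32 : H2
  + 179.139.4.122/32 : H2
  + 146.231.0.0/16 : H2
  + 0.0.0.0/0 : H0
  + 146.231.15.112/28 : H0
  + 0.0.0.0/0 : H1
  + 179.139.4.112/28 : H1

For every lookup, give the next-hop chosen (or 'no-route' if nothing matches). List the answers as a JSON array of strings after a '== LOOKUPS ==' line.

Trace:
  add 146.224.0.0/12 -> H0 at depth 12
  add 113.44.211.160/28 -> H2 at depth 28
  lookup 202.188.161.197: bits 1 walk d0:-→d1:- -> no-route
  add 146.231.15.112/32 -> H1 at depth 32
  - 146.231.15.112/32 clear@32
  add 100.16.0.0/12 -> H0 at depth 12
  - 113.44.211.160/28 clear@28
  - 100.16.0.0/12 clear@12
  add 100.16.0.0/12 -> H2 at depth 12
  lookup 146.225.228.220: bits 1001001011100 walk d0:-→d1:-→d2:-→d3:-→d4:-→d5:-→d6:-→d7:-→d8:-→d9:-→d10:-→d11:-→d12:H0→d13:- -> H0
  add 146.231.15.112/32 -> H1 at depth 32
  lookup 252.50.33.110: bits 1 walk d0:-→d1:- -> no-route
  lookup 100.16.16.23: bits 011001000001 walk d0:-→d1:-→d2:-→d3:-→d4:-→d5:-→d6:-→d7:-→d8:-→d9:-→d10:-→d11:-→d12:H2 -> H2
  add 100.28.59.202/32 -> H2 at depth 32
  - 146.231.15.112/32 clear@32
  add 179.0.0.0/8 -> H2 at depth 8
  add 0.0.0.0/0 -> H1 at depth 0
  - 100.16.0.0/12 clear@12
  lookup 146.224.5.42: bits 1001001011100 walk d0:H1→d1:-→d2:-→d3:-→d4:-→d5:-→d6:-→d7:-→d8:-→d9:-→d10:-→d11:-→d12:H0→d13:- -> H0
  add 0.0.0.0/0 -> H0 at depth 0
  add 128.0.0.0/3 -> H1 at depth 3
  lookup 128.1.59.253: bits 100 walk d0:H0→d1:-→d2:-→d3:H1 -> H1
  add 100.28.59.192/28 -> H2 at depth 28
  lookup 128.0.0.187: bits 100 walk d0:H0→d1:-→d2:-→d3:H1 -> H1
  - 100.28.59.202/32 clear@32
  lookup 100.28.59.199: bits 0110010000011100001110111100 walk d0:H0→d1:-→d2:-→d3:-→d4:-→d5:-→d6:-→d7:-→d8:-→d9:-→d10:-→d11:-→d12:-→d13:-→d14:-→d15:-→d16:-→d17:-→d18:-→d19:-→d20:-→d21:-→d22:-→d23:-→d24:-→d25:-→d26:-→d27:-→d28:H2 -> H2
  add 100.28.0.0/16 -> H0 at depth 16
  lookup 153.250.33.133: bits 1001 walk d0:H0→d1:-→d2:-→d3:H1→d4:- -> H1
  add 113.44.211.160/27 -> H0 at depth 27
  - 100.28.0.0/16 clear@16
  add 146.231.15.112/32 -> H1 at depth 32
  add 100.28.59.202/32 -> H2 at depth 32
  add 179.139.4.122/32 -> H2 at depth 32
  add 146.231.0.0/16 -> H2 at depth 16
  add 0.0.0.0/0 -> H0 at depth 0
  add 146.231.15.112/28 -> H0 at depth 28
  add 0.0.0.0/0 -> H1 at depth 0
  add 179.139.4.112/28 -> H1 at depth 28

== LOOKUPS ==
["no-route","H0","no-route","H2","H0","H1","H1","H2","H1"]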